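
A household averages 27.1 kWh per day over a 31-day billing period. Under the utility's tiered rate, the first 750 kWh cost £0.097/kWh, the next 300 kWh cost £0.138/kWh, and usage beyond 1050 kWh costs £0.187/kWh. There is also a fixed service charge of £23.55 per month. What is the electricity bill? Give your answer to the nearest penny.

£108.73

Usage = 27.1 kWh/day × 31 days = 840.1 kWh
First 750 kWh × £0.097 = £72.75
Next 90.1 kWh × £0.138 = £12.43
Remaining tier: 0 kWh (not reached)
Energy charge = £85.18; + service £23.55 = £108.73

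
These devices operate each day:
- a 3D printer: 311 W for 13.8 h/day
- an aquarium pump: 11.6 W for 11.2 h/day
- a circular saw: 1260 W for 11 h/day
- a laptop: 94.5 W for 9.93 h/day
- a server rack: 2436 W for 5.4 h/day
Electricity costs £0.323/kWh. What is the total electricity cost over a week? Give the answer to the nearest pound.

£73

3D printer: 311 W × 13.8 h × 7 d = 30,043 Wh = 30.04 kWh
aquarium pump: 11.6 W × 11.2 h × 7 d = 909 Wh = 0.9094 kWh
circular saw: 1260 W × 11 h × 7 d = 97,020 Wh = 97.02 kWh
laptop: 94.5 W × 9.93 h × 7 d = 6,569 Wh = 6.569 kWh
server rack: 2436 W × 5.4 h × 7 d = 92,081 Wh = 92.08 kWh
Total energy = 30.04 + 0.9094 + 97.02 + 6.569 + 92.08 = 226.6 kWh
Cost = 226.6 kWh × £0.323 = £73.20 ≈ £73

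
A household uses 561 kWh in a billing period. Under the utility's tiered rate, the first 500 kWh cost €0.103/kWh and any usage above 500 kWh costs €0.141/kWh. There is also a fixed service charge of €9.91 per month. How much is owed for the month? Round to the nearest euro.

First 500 kWh × €0.103 = €51.50
Remaining 61 kWh × €0.141 = €8.60
Energy charge = €60.10; + service €9.91 = €70.01 ≈ €70

€70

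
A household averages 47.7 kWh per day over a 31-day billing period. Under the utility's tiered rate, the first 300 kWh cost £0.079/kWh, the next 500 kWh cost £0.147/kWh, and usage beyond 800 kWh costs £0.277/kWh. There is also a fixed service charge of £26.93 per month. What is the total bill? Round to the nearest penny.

£312.13

Usage = 47.7 kWh/day × 31 days = 1478.7 kWh
First 300 kWh × £0.079 = £23.70
Next 500 kWh × £0.147 = £73.50
Remaining 678.7 kWh × £0.277 = £188.00
Energy charge = £285.20; + service £26.93 = £312.13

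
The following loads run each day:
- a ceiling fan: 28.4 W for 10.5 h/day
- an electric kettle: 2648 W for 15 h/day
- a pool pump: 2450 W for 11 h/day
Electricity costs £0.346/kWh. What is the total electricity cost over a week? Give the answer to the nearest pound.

ceiling fan: 28.4 W × 10.5 h × 7 d = 2,087 Wh = 2.087 kWh
electric kettle: 2648 W × 15 h × 7 d = 278,040 Wh = 278 kWh
pool pump: 2450 W × 11 h × 7 d = 188,650 Wh = 188.7 kWh
Total energy = 2.087 + 278 + 188.7 = 468.8 kWh
Cost = 468.8 kWh × £0.346 = £162.20 ≈ £162

£162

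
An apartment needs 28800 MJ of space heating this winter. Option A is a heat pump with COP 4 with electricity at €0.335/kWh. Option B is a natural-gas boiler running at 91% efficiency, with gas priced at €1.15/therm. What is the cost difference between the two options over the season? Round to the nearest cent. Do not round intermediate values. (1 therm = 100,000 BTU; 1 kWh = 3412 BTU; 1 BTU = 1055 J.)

€325.08

Heat load = 28800 MJ = 28,800,000,000 J / 1055 = 27,298,578 BTU
Gas: input = 27,298,578 / 0.91 = 29,998,438 BTU = 300 therm → 300 × €1.15 = €344.98
Heat pump: 27,298,578 BTU / 3412 = 8,001 kWh heat; / 4 = 2,000 kWh in → × €0.335 = €670.06
Difference = |€344.98 − €670.06| = €325.08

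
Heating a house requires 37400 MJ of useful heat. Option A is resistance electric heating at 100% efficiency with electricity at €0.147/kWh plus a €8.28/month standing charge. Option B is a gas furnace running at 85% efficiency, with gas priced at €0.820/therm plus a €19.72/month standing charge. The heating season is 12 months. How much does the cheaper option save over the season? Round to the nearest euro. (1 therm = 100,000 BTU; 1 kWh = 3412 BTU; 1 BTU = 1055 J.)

Heat load = 37400 MJ = 37,400,000,000 J / 1055 = 35,450,237 BTU
Gas: input = 35,450,237 / 0.85 = 41,706,161 BTU = 417.1 therm → 417.1 × €0.820 = €341.99; + 12 × €19.72 standing = €578.63
Electric: 35,450,237 BTU / 3412 = 10,390 kWh → × €0.147 = €1,527.31; + 12 × €8.28 standing = €1,626.67
Difference = |€578.63 − €1,626.67| = €1,048.04 ≈ €1048

€1048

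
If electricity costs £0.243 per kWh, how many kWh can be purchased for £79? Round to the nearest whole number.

£79 / £0.243 per kWh = 325.1 kWh

325 kWh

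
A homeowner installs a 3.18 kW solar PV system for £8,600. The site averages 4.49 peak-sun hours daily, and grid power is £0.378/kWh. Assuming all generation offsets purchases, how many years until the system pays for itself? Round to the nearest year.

Daily generation = 3.18 kW × 4.49 h = 14.28 kWh
Annual generation = 14.28 × 365 = 5211.5 kWh
Annual savings = 5211.5 × £0.378 = £1,969.96
Payback = £8,600 / £1,969.96 = 4.37 years

4 years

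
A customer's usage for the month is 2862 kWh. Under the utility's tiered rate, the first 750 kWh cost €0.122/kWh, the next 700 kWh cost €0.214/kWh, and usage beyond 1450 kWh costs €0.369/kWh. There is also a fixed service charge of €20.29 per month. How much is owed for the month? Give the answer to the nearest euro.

€783

First 750 kWh × €0.122 = €91.50
Next 700 kWh × €0.214 = €149.80
Remaining 1412 kWh × €0.369 = €521.03
Energy charge = €762.33; + service €20.29 = €782.62 ≈ €783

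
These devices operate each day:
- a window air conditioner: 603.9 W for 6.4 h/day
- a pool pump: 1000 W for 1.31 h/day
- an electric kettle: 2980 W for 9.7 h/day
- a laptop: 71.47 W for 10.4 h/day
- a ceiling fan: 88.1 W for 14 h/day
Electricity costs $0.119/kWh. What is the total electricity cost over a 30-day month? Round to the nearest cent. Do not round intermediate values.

window air conditioner: 603.9 W × 6.4 h × 30 d = 115,949 Wh = 115.9 kWh
pool pump: 1000 W × 1.31 h × 30 d = 39,300 Wh = 39.3 kWh
electric kettle: 2980 W × 9.7 h × 30 d = 867,180 Wh = 867.2 kWh
laptop: 71.47 W × 10.4 h × 30 d = 22,299 Wh = 22.3 kWh
ceiling fan: 88.1 W × 14 h × 30 d = 37,002 Wh = 37 kWh
Total energy = 115.9 + 39.3 + 867.2 + 22.3 + 37 = 1,082 kWh
Cost = 1,082 kWh × $0.119 = $128.73

$128.73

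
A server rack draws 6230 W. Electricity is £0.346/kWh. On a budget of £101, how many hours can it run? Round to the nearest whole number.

47 h

Energy budget = £101 / £0.346 per kWh = 291.9 kWh = 291,908 Wh
Runtime = 291,908 Wh / 6230 W = 46.86 h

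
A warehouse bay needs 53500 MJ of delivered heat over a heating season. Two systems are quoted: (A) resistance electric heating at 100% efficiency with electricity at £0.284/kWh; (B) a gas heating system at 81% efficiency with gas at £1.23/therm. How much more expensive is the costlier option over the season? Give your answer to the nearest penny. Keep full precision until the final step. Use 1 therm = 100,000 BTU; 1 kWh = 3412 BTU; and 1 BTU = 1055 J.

£3450.90

Heat load = 53500 MJ = 53,500,000,000 J / 1055 = 50,710,900 BTU
Gas: input = 50,710,900 / 0.81 = 62,606,050 BTU = 626.1 therm → 626.1 × £1.23 = £770.05
Electric: 50,710,900 BTU / 3412 = 14,860 kWh → × £0.284 = £4,220.95
Difference = |£770.05 − £4,220.95| = £3,450.90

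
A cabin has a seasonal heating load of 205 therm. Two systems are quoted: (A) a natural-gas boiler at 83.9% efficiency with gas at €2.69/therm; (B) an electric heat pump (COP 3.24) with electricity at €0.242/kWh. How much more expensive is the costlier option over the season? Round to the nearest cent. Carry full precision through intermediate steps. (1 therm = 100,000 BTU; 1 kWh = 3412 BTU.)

Heat load = 205 therm × 100,000 = 20,500,000 BTU
Gas: input = 20,500,000 / 0.839 = 24,433,850 BTU = 244.3 therm → 244.3 × €2.69 = €657.27
Heat pump: 20,500,000 BTU / 3412 = 6,008 kWh heat; / 3.24 = 1,854 kWh in → × €0.242 = €448.76
Difference = |€657.27 − €448.76| = €208.51

€208.51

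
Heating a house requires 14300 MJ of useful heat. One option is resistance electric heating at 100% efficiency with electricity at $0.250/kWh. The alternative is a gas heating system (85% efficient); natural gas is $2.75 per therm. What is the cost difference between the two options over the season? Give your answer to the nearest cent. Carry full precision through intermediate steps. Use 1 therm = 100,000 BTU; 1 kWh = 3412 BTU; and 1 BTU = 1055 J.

$554.62

Heat load = 14300 MJ = 14,300,000,000 J / 1055 = 13,554,502 BTU
Gas: input = 13,554,502 / 0.85 = 15,946,473 BTU = 159.5 therm → 159.5 × $2.75 = $438.53
Electric: 13,554,502 BTU / 3412 = 3,973 kWh → × $0.250 = $993.15
Difference = |$438.53 − $993.15| = $554.62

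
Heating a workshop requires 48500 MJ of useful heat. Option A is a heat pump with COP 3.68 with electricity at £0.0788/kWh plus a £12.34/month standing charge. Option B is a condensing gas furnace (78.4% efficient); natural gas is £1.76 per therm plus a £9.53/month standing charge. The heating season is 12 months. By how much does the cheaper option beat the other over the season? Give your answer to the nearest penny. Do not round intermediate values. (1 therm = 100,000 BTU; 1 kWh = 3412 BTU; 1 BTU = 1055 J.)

£709.79

Heat load = 48500 MJ = 48,500,000,000 J / 1055 = 45,971,564 BTU
Gas: input = 45,971,564 / 0.784 = 58,637,199 BTU = 586.4 therm → 586.4 × £1.76 = £1,032.01; + 12 × £9.53 standing = £1,146.37
Heat pump: 45,971,564 BTU / 3412 = 13,470 kWh heat; / 3.68 = 3,661 kWh in → × £0.0788 = £288.51; + 12 × £12.34 standing = £436.59
Difference = |£1,146.37 − £436.59| = £709.79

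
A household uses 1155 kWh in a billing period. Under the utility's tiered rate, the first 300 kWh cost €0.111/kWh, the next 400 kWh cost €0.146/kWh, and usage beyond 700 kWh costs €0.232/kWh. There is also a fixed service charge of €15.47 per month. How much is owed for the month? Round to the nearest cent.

€212.73

First 300 kWh × €0.111 = €33.30
Next 400 kWh × €0.146 = €58.40
Remaining 455 kWh × €0.232 = €105.56
Energy charge = €197.26; + service €15.47 = €212.73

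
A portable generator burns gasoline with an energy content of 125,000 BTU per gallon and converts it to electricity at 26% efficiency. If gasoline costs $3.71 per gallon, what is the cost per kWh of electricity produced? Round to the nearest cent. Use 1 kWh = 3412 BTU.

$0.39

Electrical output per gallon = 125,000 BTU × 0.26 / 3412 BTU/kWh = 9.525 kWh
Cost per kWh = $3.71 / 9.525 kWh = $0.389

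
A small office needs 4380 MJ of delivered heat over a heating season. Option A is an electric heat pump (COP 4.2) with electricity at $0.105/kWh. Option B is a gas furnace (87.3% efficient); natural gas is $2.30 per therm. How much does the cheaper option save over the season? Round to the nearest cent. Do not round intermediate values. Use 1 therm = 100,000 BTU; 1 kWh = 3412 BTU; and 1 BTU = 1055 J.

Heat load = 4380 MJ = 4,380,000,000 J / 1055 = 4,151,659 BTU
Gas: input = 4,151,659 / 0.873 = 4,755,623 BTU = 47.56 therm → 47.56 × $2.30 = $109.38
Heat pump: 4,151,659 BTU / 3412 = 1,217 kWh heat; / 4.2 = 289.7 kWh in → × $0.105 = $30.42
Difference = |$109.38 − $30.42| = $78.96

$78.96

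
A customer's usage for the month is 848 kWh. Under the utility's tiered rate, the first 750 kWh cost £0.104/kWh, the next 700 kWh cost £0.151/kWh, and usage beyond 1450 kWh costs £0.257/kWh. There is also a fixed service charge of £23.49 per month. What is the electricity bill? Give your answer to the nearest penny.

First 750 kWh × £0.104 = £78.00
Next 98 kWh × £0.151 = £14.80
Remaining tier: 0 kWh (not reached)
Energy charge = £92.80; + service £23.49 = £116.29

£116.29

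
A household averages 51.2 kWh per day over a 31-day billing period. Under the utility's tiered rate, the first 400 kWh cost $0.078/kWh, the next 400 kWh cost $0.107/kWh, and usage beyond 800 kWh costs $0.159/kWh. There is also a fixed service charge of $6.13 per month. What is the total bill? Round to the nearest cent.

$205.29

Usage = 51.2 kWh/day × 31 days = 1587.2 kWh
First 400 kWh × $0.078 = $31.20
Next 400 kWh × $0.107 = $42.80
Remaining 787.2 kWh × $0.159 = $125.16
Energy charge = $199.16; + service $6.13 = $205.29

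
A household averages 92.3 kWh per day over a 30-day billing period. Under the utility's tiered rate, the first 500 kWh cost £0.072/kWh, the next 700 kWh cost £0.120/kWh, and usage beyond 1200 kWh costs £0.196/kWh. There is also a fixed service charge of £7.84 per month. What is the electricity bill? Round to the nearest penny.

£435.36

Usage = 92.3 kWh/day × 30 days = 2769 kWh
First 500 kWh × £0.072 = £36.00
Next 700 kWh × £0.120 = £84.00
Remaining 1569 kWh × £0.196 = £307.52
Energy charge = £427.52; + service £7.84 = £435.36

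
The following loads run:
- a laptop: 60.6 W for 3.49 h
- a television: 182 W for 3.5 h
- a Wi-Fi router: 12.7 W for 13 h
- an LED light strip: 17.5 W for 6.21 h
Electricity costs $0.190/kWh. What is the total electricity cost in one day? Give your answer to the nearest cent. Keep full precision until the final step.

$0.21

laptop: 60.6 W × 3.49 h = 211 Wh = 0.2115 kWh
television: 182 W × 3.5 h = 637 Wh = 0.637 kWh
Wi-Fi router: 12.7 W × 13 h = 165 Wh = 0.1651 kWh
LED light strip: 17.5 W × 6.21 h = 109 Wh = 0.1087 kWh
Total energy = 0.2115 + 0.637 + 0.1651 + 0.1087 = 1.122 kWh
Cost = 1.122 kWh × $0.190 = $0.21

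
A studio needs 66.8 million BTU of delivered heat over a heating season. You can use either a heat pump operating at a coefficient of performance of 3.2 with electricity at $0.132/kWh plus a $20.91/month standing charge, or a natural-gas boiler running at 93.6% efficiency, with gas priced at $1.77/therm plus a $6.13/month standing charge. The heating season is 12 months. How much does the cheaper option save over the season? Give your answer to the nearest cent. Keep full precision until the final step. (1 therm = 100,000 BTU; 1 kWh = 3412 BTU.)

Heat load = 66.8 × 10⁶ BTU = 66,800,000 BTU
Gas: input = 66,800,000 / 0.936 = 71,367,521 BTU = 713.7 therm → 713.7 × $1.77 = $1,263.21; + 12 × $6.13 standing = $1,336.77
Heat pump: 66,800,000 BTU / 3412 = 19,580 kWh heat; / 3.2 = 6,118 kWh in → × $0.132 = $807.59; + 12 × $20.91 standing = $1,058.51
Difference = |$1,336.77 − $1,058.51| = $278.25

$278.25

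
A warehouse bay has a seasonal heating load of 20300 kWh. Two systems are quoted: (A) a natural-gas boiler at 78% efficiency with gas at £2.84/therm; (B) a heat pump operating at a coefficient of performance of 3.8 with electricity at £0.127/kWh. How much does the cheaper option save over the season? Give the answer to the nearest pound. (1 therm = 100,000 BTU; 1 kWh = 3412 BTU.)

£1843

Heat load = 20300 kWh × 3412 = 69,263,600 BTU
Gas: input = 69,263,600 / 0.78 = 88,799,487 BTU = 888 therm → 888 × £2.84 = £2,521.91
Heat pump: 69,263,600 BTU / 3412 = 20,300 kWh heat; / 3.8 = 5,342 kWh in → × £0.127 = £678.45
Difference = |£2,521.91 − £678.45| = £1,843.46 ≈ £1843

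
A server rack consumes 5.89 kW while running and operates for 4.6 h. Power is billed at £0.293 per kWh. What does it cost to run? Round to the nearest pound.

£8

Energy = 5890 W × 4.6 h = 27,094 Wh = 27.09 kWh
Cost = 27.09 kWh × £0.293/kWh = £7.94 ≈ £8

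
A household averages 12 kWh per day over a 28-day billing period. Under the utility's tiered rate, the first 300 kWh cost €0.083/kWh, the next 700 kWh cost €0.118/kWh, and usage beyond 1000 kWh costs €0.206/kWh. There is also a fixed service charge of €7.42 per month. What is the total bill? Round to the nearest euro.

Usage = 12 kWh/day × 28 days = 336 kWh
First 300 kWh × €0.083 = €24.90
Next 36 kWh × €0.118 = €4.25
Remaining tier: 0 kWh (not reached)
Energy charge = €29.15; + service €7.42 = €36.57 ≈ €37

€37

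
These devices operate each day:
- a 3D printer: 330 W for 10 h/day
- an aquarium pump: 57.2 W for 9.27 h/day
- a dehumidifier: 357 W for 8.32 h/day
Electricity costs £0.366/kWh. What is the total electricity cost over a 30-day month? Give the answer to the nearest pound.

3D printer: 330 W × 10 h × 30 d = 99,000 Wh = 99 kWh
aquarium pump: 57.2 W × 9.27 h × 30 d = 15,907 Wh = 15.91 kWh
dehumidifier: 357 W × 8.32 h × 30 d = 89,107 Wh = 89.11 kWh
Total energy = 99 + 15.91 + 89.11 = 204 kWh
Cost = 204 kWh × £0.366 = £74.67 ≈ £75

£75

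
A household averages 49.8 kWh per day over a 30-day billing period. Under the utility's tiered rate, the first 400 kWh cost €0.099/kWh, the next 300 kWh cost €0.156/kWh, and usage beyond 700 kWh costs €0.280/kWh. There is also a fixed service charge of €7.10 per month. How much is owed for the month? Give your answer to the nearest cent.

Usage = 49.8 kWh/day × 30 days = 1494 kWh
First 400 kWh × €0.099 = €39.60
Next 300 kWh × €0.156 = €46.80
Remaining 794 kWh × €0.280 = €222.32
Energy charge = €308.72; + service €7.10 = €315.82

€315.82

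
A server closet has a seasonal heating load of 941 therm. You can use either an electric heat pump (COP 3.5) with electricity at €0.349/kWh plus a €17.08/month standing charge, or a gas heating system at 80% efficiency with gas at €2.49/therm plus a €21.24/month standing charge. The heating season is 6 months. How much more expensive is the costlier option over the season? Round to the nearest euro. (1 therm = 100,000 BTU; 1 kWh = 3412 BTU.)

€204

Heat load = 941 therm × 100,000 = 94,100,000 BTU
Gas: input = 94,100,000 / 0.80 = 117,625,000 BTU = 1,176 therm → 1,176 × €2.49 = €2,928.86; + 6 × €21.24 standing = €3,056.30
Heat pump: 94,100,000 BTU / 3412 = 27,580 kWh heat; / 3.5 = 7,880 kWh in → × €0.349 = €2,750.03; + 6 × €17.08 standing = €2,852.51
Difference = |€3,056.30 − €2,852.51| = €203.79 ≈ €204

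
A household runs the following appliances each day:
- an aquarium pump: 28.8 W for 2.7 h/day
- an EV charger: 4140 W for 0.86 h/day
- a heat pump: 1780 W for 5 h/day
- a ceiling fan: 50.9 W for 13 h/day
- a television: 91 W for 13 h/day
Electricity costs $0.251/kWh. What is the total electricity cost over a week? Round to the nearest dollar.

aquarium pump: 28.8 W × 2.7 h × 7 d = 544 Wh = 0.5443 kWh
EV charger: 4140 W × 0.86 h × 7 d = 24,923 Wh = 24.92 kWh
heat pump: 1780 W × 5 h × 7 d = 62,300 Wh = 62.3 kWh
ceiling fan: 50.9 W × 13 h × 7 d = 4,632 Wh = 4.632 kWh
television: 91 W × 13 h × 7 d = 8,281 Wh = 8.281 kWh
Total energy = 0.5443 + 24.92 + 62.3 + 4.632 + 8.281 = 100.7 kWh
Cost = 100.7 kWh × $0.251 = $25.27 ≈ $25

$25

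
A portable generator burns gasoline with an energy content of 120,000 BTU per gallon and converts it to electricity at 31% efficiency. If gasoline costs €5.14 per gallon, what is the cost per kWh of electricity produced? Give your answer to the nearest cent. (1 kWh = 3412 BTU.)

Electrical output per gallon = 120,000 BTU × 0.31 / 3412 BTU/kWh = 10.9 kWh
Cost per kWh = €5.14 / 10.9 kWh = €0.471

€0.47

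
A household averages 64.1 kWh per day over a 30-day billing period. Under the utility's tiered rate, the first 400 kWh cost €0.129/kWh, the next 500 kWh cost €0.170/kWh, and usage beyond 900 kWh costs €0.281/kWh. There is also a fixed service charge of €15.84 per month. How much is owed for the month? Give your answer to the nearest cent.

Usage = 64.1 kWh/day × 30 days = 1923 kWh
First 400 kWh × €0.129 = €51.60
Next 500 kWh × €0.170 = €85.00
Remaining 1023 kWh × €0.281 = €287.46
Energy charge = €424.06; + service €15.84 = €439.90

€439.90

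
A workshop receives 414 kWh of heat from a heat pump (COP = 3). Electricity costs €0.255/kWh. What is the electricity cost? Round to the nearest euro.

€35

Electrical input = 414 kWh / 3 = 138 kWh
Cost = 138 × €0.255/kWh = €35.19 ≈ €35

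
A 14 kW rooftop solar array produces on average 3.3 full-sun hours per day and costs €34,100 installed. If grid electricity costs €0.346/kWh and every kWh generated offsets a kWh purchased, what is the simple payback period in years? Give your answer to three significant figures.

5.84 years

Daily generation = 14 kW × 3.3 h = 46.2 kWh
Annual generation = 46.2 × 365 = 16863 kWh
Annual savings = 16863 × €0.346 = €5,834.60
Payback = €34,100 / €5,834.60 = 5.84 years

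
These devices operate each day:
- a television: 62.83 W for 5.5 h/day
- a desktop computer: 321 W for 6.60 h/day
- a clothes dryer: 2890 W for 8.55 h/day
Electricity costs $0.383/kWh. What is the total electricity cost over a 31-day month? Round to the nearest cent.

$322.63

television: 62.83 W × 5.5 h × 31 d = 10,713 Wh = 10.71 kWh
desktop computer: 321 W × 6.60 h × 31 d = 65,677 Wh = 65.68 kWh
clothes dryer: 2890 W × 8.55 h × 31 d = 765,995 Wh = 766 kWh
Total energy = 10.71 + 65.68 + 766 = 842.4 kWh
Cost = 842.4 kWh × $0.383 = $322.63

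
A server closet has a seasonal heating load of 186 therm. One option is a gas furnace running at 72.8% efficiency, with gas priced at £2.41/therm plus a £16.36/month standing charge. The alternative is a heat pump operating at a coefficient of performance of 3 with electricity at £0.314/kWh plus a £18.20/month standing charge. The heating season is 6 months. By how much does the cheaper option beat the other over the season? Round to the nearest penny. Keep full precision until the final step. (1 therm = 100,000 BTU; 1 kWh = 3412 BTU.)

£34.13

Heat load = 186 therm × 100,000 = 18,600,000 BTU
Gas: input = 18,600,000 / 0.728 = 25,549,451 BTU = 255.5 therm → 255.5 × £2.41 = £615.74; + 6 × £16.36 standing = £713.90
Heat pump: 18,600,000 BTU / 3412 = 5,451 kWh heat; / 3 = 1,817 kWh in → × £0.314 = £570.57; + 6 × £18.20 standing = £679.77
Difference = |£713.90 − £679.77| = £34.13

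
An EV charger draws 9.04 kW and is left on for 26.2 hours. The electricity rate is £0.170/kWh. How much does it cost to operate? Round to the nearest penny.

Energy = 9040 W × 26.2 h = 236,848 Wh = 236.8 kWh
Cost = 236.8 kWh × £0.170/kWh = £40.26

£40.26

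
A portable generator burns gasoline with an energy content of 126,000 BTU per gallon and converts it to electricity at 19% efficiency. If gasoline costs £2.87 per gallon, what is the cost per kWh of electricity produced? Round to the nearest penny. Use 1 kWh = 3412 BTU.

Electrical output per gallon = 126,000 BTU × 0.19 / 3412 BTU/kWh = 7.016 kWh
Cost per kWh = £2.87 / 7.016 kWh = £0.409

£0.41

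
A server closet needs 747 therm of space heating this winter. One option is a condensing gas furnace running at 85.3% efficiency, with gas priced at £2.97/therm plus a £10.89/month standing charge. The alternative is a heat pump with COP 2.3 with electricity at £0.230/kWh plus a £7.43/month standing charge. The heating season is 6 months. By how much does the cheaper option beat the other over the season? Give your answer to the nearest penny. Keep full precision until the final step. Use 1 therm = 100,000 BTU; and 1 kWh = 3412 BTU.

£432.35

Heat load = 747 therm × 100,000 = 74,700,000 BTU
Gas: input = 74,700,000 / 0.853 = 87,573,271 BTU = 875.7 therm → 875.7 × £2.97 = £2,600.93; + 6 × £10.89 standing = £2,666.27
Heat pump: 74,700,000 BTU / 3412 = 21,890 kWh heat; / 2.3 = 9,519 kWh in → × £0.230 = £2,189.33; + 6 × £7.43 standing = £2,233.91
Difference = |£2,666.27 − £2,233.91| = £432.35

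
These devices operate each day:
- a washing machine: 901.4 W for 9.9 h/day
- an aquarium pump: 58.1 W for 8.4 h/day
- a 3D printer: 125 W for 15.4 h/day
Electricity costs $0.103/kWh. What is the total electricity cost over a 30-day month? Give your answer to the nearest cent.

washing machine: 901.4 W × 9.9 h × 30 d = 267,716 Wh = 267.7 kWh
aquarium pump: 58.1 W × 8.4 h × 30 d = 14,641 Wh = 14.64 kWh
3D printer: 125 W × 15.4 h × 30 d = 57,750 Wh = 57.75 kWh
Total energy = 267.7 + 14.64 + 57.75 = 340.1 kWh
Cost = 340.1 kWh × $0.103 = $35.03

$35.03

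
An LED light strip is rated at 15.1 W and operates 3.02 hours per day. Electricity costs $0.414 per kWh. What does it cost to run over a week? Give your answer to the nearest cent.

$0.13

Energy = 15.1 W × 3.02 h/day × 7 days = 319 Wh = 0.3192 kWh
Cost = 0.3192 kWh × $0.414/kWh = $0.13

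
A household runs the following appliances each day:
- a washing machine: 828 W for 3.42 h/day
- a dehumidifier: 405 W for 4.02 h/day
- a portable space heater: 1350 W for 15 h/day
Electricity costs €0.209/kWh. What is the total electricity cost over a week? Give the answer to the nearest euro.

washing machine: 828 W × 3.42 h × 7 d = 19,822 Wh = 19.82 kWh
dehumidifier: 405 W × 4.02 h × 7 d = 11,397 Wh = 11.4 kWh
portable space heater: 1350 W × 15 h × 7 d = 141,750 Wh = 141.8 kWh
Total energy = 19.82 + 11.4 + 141.8 = 173 kWh
Cost = 173 kWh × €0.209 = €36.15 ≈ €36

€36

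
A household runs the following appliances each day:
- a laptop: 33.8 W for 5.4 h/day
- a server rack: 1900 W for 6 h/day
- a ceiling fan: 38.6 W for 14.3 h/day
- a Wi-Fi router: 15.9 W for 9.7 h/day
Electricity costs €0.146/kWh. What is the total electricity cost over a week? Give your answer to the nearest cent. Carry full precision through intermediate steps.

laptop: 33.8 W × 5.4 h × 7 d = 1,278 Wh = 1.278 kWh
server rack: 1900 W × 6 h × 7 d = 79,800 Wh = 79.8 kWh
ceiling fan: 38.6 W × 14.3 h × 7 d = 3,864 Wh = 3.864 kWh
Wi-Fi router: 15.9 W × 9.7 h × 7 d = 1,080 Wh = 1.08 kWh
Total energy = 1.278 + 79.8 + 3.864 + 1.08 = 86.02 kWh
Cost = 86.02 kWh × €0.146 = €12.56

€12.56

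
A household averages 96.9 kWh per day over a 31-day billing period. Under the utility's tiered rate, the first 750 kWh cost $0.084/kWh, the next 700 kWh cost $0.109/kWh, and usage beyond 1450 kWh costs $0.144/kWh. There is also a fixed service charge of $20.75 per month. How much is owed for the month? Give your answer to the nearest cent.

$383.81

Usage = 96.9 kWh/day × 31 days = 3003.9 kWh
First 750 kWh × $0.084 = $63.00
Next 700 kWh × $0.109 = $76.30
Remaining 1553.9 kWh × $0.144 = $223.76
Energy charge = $363.06; + service $20.75 = $383.81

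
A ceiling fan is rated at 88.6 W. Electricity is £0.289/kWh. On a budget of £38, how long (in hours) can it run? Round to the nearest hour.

1484 h

Energy budget = £38 / £0.289 per kWh = 131.5 kWh = 131,488 Wh
Runtime = 131,488 Wh / 88.6 W = 1,484 h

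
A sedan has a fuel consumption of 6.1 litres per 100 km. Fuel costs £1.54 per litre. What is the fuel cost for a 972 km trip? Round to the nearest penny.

Fuel = 6.1 L/100 km × 972 km / 100 = 59.29 L
Cost = 59.29 L × £1.54/L = £91.31

£91.31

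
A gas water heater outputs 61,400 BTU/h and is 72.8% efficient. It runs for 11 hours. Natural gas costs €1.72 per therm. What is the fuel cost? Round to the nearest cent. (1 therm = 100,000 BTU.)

Heat delivered = 61,400 BTU/h × 11 h = 675,400 BTU
Gas input = 675,400 / 0.728 = 927,747 BTU
= 927,747 / 100,000 = 9.277 therm
Cost = 9.277 × €1.72/therm = €15.96

€15.96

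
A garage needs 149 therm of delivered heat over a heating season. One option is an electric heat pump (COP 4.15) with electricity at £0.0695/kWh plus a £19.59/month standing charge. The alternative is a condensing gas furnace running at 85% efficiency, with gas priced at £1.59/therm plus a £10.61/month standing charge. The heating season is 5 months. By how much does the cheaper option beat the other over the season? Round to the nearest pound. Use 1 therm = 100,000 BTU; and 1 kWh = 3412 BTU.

£161

Heat load = 149 therm × 100,000 = 14,900,000 BTU
Gas: input = 14,900,000 / 0.85 = 17,529,412 BTU = 175.3 therm → 175.3 × £1.59 = £278.72; + 5 × £10.61 standing = £331.77
Heat pump: 14,900,000 BTU / 3412 = 4,367 kWh heat; / 4.15 = 1,052 kWh in → × £0.0695 = £73.13; + 5 × £19.59 standing = £171.08
Difference = |£331.77 − £171.08| = £160.68 ≈ £161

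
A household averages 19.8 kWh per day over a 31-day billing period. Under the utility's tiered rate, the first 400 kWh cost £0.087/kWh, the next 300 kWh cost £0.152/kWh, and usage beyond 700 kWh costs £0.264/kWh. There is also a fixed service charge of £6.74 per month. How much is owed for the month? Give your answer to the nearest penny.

Usage = 19.8 kWh/day × 31 days = 613.8 kWh
First 400 kWh × £0.087 = £34.80
Next 213.8 kWh × £0.152 = £32.50
Remaining tier: 0 kWh (not reached)
Energy charge = £67.30; + service £6.74 = £74.04

£74.04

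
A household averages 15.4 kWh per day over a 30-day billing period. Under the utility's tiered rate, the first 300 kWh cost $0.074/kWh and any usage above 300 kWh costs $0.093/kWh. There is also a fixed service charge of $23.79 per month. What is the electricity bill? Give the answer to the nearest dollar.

$61

Usage = 15.4 kWh/day × 30 days = 462 kWh
First 300 kWh × $0.074 = $22.20
Remaining 162 kWh × $0.093 = $15.07
Energy charge = $37.27; + service $23.79 = $61.06 ≈ $61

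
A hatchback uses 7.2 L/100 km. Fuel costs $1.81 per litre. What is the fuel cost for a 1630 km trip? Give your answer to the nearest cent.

Fuel = 7.2 L/100 km × 1630 km / 100 = 117.4 L
Cost = 117.4 L × $1.81/L = $212.42

$212.42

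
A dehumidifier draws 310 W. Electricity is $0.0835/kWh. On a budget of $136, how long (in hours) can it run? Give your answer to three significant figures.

Energy budget = $136 / $0.0835 per kWh = 1,629 kWh = 1,628,743 Wh
Runtime = 1,628,743 Wh / 310 W = 5,254 h

5250 h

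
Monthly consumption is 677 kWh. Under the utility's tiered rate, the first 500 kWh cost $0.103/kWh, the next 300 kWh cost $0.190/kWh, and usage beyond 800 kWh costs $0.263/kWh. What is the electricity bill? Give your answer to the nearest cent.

First 500 kWh × $0.103 = $51.50
Next 177 kWh × $0.190 = $33.63
Remaining tier: 0 kWh (not reached)
Total = $85.13

$85.13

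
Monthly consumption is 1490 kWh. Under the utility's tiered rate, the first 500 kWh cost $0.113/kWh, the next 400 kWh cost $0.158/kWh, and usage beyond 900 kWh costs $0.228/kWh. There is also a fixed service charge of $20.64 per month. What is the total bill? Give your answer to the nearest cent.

First 500 kWh × $0.113 = $56.50
Next 400 kWh × $0.158 = $63.20
Remaining 590 kWh × $0.228 = $134.52
Energy charge = $254.22; + service $20.64 = $274.86

$274.86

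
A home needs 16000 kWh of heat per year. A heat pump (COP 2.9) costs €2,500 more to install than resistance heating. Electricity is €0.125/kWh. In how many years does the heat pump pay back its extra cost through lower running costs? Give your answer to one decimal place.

Resistance: 16000 kWh × €0.125 = €2,000.00/yr
Heat pump: 16000 / 2.9 = 5517 kWh in → × €0.125 = €689.66/yr
Annual savings = €1,310.34
Payback = €2,500 / €1,310.34 = 1.91 years

1.9 years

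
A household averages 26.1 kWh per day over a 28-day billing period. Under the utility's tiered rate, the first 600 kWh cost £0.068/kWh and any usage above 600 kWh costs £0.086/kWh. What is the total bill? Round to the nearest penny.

£52.05

Usage = 26.1 kWh/day × 28 days = 730.8 kWh
First 600 kWh × £0.068 = £40.80
Remaining 130.8 kWh × £0.086 = £11.25
Total = £52.05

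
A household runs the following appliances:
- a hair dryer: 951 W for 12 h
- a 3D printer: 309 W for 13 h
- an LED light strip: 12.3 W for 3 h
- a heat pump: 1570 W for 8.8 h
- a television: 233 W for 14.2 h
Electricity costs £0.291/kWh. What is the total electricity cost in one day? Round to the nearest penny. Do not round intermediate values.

hair dryer: 951 W × 12 h = 11,412 Wh = 11.41 kWh
3D printer: 309 W × 13 h = 4,017 Wh = 4.017 kWh
LED light strip: 12.3 W × 3 h = 37 Wh = 0.0369 kWh
heat pump: 1570 W × 8.8 h = 13,816 Wh = 13.82 kWh
television: 233 W × 14.2 h = 3,309 Wh = 3.309 kWh
Total energy = 11.41 + 4.017 + 0.0369 + 13.82 + 3.309 = 32.59 kWh
Cost = 32.59 kWh × £0.291 = £9.48

£9.48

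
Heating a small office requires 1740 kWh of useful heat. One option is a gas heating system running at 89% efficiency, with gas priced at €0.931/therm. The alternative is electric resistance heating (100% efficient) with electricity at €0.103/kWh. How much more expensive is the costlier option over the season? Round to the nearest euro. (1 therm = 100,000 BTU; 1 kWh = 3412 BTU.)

Heat load = 1740 kWh × 3412 = 5,936,880 BTU
Gas: input = 5,936,880 / 0.890 = 6,670,652 BTU = 66.71 therm → 66.71 × €0.931 = €62.10
Electric: 5,936,880 BTU / 3412 = 1,740 kWh → × €0.103 = €179.22
Difference = |€62.10 − €179.22| = €117.12 ≈ €117

€117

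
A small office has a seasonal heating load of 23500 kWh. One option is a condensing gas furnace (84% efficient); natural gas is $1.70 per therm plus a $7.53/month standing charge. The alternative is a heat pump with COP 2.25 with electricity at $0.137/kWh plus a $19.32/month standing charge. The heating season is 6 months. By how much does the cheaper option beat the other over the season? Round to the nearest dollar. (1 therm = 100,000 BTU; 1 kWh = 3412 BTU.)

$121

Heat load = 23500 kWh × 3412 = 80,182,000 BTU
Gas: input = 80,182,000 / 0.84 = 95,454,762 BTU = 954.5 therm → 954.5 × $1.70 = $1,622.73; + 6 × $7.53 standing = $1,667.91
Heat pump: 80,182,000 BTU / 3412 = 23,500 kWh heat; / 2.25 = 10,440 kWh in → × $0.137 = $1,430.89; + 6 × $19.32 standing = $1,546.81
Difference = |$1,667.91 − $1,546.81| = $121.10 ≈ $121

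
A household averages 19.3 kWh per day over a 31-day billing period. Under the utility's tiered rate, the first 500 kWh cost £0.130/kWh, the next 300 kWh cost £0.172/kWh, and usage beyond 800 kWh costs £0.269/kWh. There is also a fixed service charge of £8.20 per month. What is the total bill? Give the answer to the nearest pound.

Usage = 19.3 kWh/day × 31 days = 598.3 kWh
First 500 kWh × £0.130 = £65.00
Next 98.3 kWh × £0.172 = £16.91
Remaining tier: 0 kWh (not reached)
Energy charge = £81.91; + service £8.20 = £90.11 ≈ £90

£90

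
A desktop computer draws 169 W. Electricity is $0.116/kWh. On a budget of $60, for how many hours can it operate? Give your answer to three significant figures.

3060 h

Energy budget = $60 / $0.116 per kWh = 517.2 kWh = 517,241 Wh
Runtime = 517,241 Wh / 169 W = 3,061 h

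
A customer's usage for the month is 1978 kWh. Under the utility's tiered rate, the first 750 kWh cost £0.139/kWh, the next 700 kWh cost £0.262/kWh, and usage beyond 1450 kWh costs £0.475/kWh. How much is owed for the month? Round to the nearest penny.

First 750 kWh × £0.139 = £104.25
Next 700 kWh × £0.262 = £183.40
Remaining 528 kWh × £0.475 = £250.80
Total = £538.45

£538.45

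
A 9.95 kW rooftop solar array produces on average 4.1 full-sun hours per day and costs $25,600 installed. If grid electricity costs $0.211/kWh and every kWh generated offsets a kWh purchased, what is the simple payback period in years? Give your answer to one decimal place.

Daily generation = 9.95 kW × 4.1 h = 40.79 kWh
Annual generation = 40.79 × 365 = 14890 kWh
Annual savings = 14890 × $0.211 = $3,141.83
Payback = $25,600 / $3,141.83 = 8.15 years

8.1 years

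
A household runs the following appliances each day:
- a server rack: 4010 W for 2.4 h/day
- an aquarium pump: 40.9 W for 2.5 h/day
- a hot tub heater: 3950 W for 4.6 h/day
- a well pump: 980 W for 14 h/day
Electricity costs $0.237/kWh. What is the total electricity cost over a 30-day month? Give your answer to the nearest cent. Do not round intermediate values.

$295.89

server rack: 4010 W × 2.4 h × 30 d = 288,720 Wh = 288.7 kWh
aquarium pump: 40.9 W × 2.5 h × 30 d = 3,068 Wh = 3.067 kWh
hot tub heater: 3950 W × 4.6 h × 30 d = 545,100 Wh = 545.1 kWh
well pump: 980 W × 14 h × 30 d = 411,600 Wh = 411.6 kWh
Total energy = 288.7 + 3.067 + 545.1 + 411.6 = 1,248 kWh
Cost = 1,248 kWh × $0.237 = $295.89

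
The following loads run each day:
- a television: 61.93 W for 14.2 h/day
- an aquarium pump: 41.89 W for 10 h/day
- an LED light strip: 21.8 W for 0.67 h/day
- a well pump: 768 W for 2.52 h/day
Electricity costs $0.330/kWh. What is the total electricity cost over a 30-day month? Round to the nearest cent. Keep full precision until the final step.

television: 61.93 W × 14.2 h × 30 d = 26,382 Wh = 26.38 kWh
aquarium pump: 41.89 W × 10 h × 30 d = 12,567 Wh = 12.57 kWh
LED light strip: 21.8 W × 0.67 h × 30 d = 438 Wh = 0.4382 kWh
well pump: 768 W × 2.52 h × 30 d = 58,061 Wh = 58.06 kWh
Total energy = 26.38 + 12.57 + 0.4382 + 58.06 = 97.45 kWh
Cost = 97.45 kWh × $0.330 = $32.16

$32.16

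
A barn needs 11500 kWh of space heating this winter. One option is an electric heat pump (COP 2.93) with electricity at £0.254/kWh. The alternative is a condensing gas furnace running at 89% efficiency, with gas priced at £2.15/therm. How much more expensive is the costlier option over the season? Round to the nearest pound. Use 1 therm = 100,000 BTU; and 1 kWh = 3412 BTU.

Heat load = 11500 kWh × 3412 = 39,238,000 BTU
Gas: input = 39,238,000 / 0.89 = 44,087,640 BTU = 440.9 therm → 440.9 × £2.15 = £947.88
Heat pump: 39,238,000 BTU / 3412 = 11,500 kWh heat; / 2.93 = 3,925 kWh in → × £0.254 = £996.93
Difference = |£947.88 − £996.93| = £49.04 ≈ £49

£49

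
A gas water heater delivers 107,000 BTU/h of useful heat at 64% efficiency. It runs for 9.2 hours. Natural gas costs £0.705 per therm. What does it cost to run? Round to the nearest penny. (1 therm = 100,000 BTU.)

£10.84

Heat delivered = 107,000 BTU/h × 9.2 h = 984,400 BTU
Gas input = 984,400 / 0.64 = 1,538,125 BTU
= 1,538,125 / 100,000 = 15.38 therm
Cost = 15.38 × £0.705/therm = £10.84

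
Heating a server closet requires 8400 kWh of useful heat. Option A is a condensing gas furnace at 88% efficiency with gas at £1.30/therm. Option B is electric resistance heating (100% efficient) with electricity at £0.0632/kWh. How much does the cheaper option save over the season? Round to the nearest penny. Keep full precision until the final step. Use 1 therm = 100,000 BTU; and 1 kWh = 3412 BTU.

£107.48

Heat load = 8400 kWh × 3412 = 28,660,800 BTU
Gas: input = 28,660,800 / 0.88 = 32,569,091 BTU = 325.7 therm → 325.7 × £1.30 = £423.40
Electric: 28,660,800 BTU / 3412 = 8,400 kWh → × £0.0632 = £530.88
Difference = |£423.40 − £530.88| = £107.48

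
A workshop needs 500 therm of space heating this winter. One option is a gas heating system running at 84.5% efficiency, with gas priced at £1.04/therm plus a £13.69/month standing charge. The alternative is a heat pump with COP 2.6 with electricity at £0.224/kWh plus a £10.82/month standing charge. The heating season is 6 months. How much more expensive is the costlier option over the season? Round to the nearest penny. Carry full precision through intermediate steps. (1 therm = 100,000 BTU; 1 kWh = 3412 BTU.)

£629.91

Heat load = 500 therm × 100,000 = 50,000,000 BTU
Gas: input = 50,000,000 / 0.845 = 59,171,598 BTU = 591.7 therm → 591.7 × £1.04 = £615.38; + 6 × £13.69 standing = £697.52
Heat pump: 50,000,000 BTU / 3412 = 14,650 kWh heat; / 2.6 = 5,636 kWh in → × £0.224 = £1,262.51; + 6 × £10.82 standing = £1,327.43
Difference = |£697.52 − £1,327.43| = £629.91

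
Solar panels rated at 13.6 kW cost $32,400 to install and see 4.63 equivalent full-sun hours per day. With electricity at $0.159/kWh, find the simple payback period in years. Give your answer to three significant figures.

Daily generation = 13.6 kW × 4.63 h = 62.97 kWh
Annual generation = 62.97 × 365 = 22983 kWh
Annual savings = 22983 × $0.159 = $3,654.35
Payback = $32,400 / $3,654.35 = 8.87 years

8.87 years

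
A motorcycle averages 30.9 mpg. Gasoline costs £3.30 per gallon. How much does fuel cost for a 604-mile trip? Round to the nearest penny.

Fuel = 604 mi / 30.9 mpg = 19.55 gal
Cost = 19.55 gal × £3.30/gal = £64.50

£64.50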